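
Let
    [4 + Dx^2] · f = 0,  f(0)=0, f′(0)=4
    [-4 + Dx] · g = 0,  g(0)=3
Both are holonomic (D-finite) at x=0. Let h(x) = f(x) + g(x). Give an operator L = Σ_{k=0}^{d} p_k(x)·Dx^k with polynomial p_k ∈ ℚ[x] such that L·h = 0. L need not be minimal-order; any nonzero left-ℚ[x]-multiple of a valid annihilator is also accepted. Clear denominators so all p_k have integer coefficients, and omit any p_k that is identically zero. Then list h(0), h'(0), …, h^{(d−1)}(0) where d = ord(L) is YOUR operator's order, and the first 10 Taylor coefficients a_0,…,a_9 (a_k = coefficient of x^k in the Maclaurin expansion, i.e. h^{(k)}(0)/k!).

L = -16 + 4·Dx - 4·Dx^2 + Dx^3  (order 3).
h: a_k = 3, 16, 24, 88/3, 32, 392/15, 256/15, 3056/315, 512/105, 6152/2835, …
ICs: h(0) = 3, h′(0) = 16, h′′(0) = 48.

f: a_k = 0, 4, 0, -8/3, 0, 8/15, 0, -16/315, 0, 8/2835, …
g: a_k = 3, 12, 24, 32, 32, 128/5, 256/15, 1024/105, 512/105, 2048/945, …
f+g: L₀ = lclm(L_f,L_g), ord ≤ 2+1.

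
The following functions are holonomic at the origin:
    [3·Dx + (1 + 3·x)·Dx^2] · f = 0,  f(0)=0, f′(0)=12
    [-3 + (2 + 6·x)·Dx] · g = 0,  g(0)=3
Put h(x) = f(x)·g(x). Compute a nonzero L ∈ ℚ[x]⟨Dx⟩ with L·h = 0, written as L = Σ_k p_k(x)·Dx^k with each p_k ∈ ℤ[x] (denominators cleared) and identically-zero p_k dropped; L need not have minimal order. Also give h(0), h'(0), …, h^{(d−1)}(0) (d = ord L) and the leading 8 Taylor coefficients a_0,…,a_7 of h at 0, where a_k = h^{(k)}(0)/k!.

L = 9 + (4 + 24·x + 36·x^2)·Dx^2  (order 2).
h: a_k = 0, 36, 0, -27/2, 81/2, -17253/160, 22599/80, -6655041/8960, …
ICs: h(0) = 0, h′(0) = 36.

f: a_k = 0, 12, -18, 36, -81, 972/5, -486, 8748/7, …
g: a_k = 3, 9/2, -27/8, 81/16, -1215/128, 5103/256, -45927/1024, 216513/2048, …
h₀=f·g: eliminate ⇒ L₀, order ≤ 2·1.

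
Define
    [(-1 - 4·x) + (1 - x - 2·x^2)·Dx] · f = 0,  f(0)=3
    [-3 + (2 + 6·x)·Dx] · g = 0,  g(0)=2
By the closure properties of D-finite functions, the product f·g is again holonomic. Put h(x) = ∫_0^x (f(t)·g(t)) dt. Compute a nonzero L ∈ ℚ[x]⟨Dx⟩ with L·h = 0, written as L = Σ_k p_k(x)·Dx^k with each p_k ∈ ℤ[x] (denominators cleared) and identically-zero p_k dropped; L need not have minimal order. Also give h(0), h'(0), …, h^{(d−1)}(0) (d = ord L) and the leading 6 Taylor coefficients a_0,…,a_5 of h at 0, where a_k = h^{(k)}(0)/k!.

f: a_k = 3, 3, 9, 15, 33, 63, …
g: a_k = 2, 3, -9/4, 27/8, -405/64, 1701/128, …
L₀ := L_f ⊗_s L_g (sym. prod.), ord ≤ 1.
Integrate: L := L₀·Dx.
L = (5 + 11·x + 18·x^2)·Dx + (-2 - 4·x + 10·x^2 + 12·x^3)·Dx^2  (order 2).
h: a_k = 0, 6, 15/2, 27/4, 483/32, 5241/320, …
ICs: h(0) = 0, h′(0) = 6.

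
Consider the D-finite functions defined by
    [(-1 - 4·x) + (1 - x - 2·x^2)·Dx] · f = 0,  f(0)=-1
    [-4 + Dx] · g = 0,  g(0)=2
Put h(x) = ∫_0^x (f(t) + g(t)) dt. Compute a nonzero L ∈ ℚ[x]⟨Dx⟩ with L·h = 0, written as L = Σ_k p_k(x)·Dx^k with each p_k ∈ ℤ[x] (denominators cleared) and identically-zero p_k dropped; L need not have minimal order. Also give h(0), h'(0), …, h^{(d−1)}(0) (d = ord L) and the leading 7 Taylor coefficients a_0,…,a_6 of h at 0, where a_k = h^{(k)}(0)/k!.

f: a_k = -1, -1, -3, -5, -11, -21, -43, …
g: a_k = 2, 8, 16, 64/3, 64/3, 256/15, 512/45, …
Sum ⇒ L₀ = lclm(L_f,L_g) in ℚ(x)⟨Dx⟩.
Integrate: L := L₀·Dx.
L = (-8 - 192·x^2 - 128·x^3)·Dx + (-10 + 44·x + 72·x^2 - 64·x^3 - 64·x^4)·Dx^2 + (3 - 11·x - 6·x^2 + 24·x^3 + 16·x^4)·Dx^3  (order 3).
h: a_k = 0, 1, 7/2, 13/3, 49/12, 31/15, -59/90, …
ICs: h(0) = 0, h′(0) = 1, h′′(0) = 7.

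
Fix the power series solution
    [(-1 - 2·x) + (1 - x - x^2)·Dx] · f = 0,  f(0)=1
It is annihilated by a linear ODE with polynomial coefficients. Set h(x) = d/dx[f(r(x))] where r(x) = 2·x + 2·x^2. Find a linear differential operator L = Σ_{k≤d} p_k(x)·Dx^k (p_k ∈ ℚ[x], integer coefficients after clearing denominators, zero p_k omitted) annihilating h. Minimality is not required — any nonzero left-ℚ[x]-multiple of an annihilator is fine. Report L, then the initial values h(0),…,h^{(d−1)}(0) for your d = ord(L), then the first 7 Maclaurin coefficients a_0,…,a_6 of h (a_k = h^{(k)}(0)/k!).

L = (10 + 20·x + 60·x^2 + 80·x^3 + 40·x^4) + (-1 + 10·x^2 + 20·x^3 + 20·x^4 + 8·x^5)·Dx  (order 1).
h: a_k = 2, 20, 120, 640, 3240, 15696, 73920, …
ICs: h(0) = 2.

f: a_k = 1, 1, 2, 3, 5, 8, 13, …
L₀ from L_f via x↦r, Dx↦r'^{-1}Dx.
h=h₀': d/dx-closure on L₀ ⇒ L.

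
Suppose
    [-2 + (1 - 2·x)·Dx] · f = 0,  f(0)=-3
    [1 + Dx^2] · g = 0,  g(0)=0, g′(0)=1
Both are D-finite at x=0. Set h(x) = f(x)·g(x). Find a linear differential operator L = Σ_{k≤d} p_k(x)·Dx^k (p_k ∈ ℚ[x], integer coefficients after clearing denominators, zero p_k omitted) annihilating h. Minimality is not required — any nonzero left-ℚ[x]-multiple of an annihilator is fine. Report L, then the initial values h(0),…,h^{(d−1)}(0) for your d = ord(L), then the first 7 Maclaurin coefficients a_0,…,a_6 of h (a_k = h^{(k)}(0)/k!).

f: a_k = -3, -6, -12, -24, -48, -96, -192, …
g: a_k = 0, 1, 0, -1/6, 0, 1/120, 0, …
L₀ := L_f ⊗_s L_g (sym. prod.), ord ≤ 2.
L = (-1 + 2·x) + 4·Dx + (-1 + 2·x)·Dx^2  (order 2).
h: a_k = 0, -3, -6, -23/2, -23, -1841/40, -1841/20, …
ICs: h(0) = 0, h′(0) = -3.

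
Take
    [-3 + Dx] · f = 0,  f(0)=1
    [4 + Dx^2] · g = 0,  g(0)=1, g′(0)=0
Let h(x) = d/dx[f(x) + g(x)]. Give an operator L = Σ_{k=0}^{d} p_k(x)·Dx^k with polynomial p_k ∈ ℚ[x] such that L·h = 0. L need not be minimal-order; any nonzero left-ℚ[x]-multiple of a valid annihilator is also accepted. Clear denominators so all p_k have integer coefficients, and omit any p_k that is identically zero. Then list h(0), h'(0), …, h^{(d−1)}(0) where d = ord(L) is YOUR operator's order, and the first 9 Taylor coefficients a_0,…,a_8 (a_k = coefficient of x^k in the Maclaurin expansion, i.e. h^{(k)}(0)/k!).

L = 12 - 4·Dx + 3·Dx^2 - Dx^3  (order 3).
h: a_k = 3, 5, 27/2, 97/6, 81/8, 133/24, 243/80, 6817/5040, 2187/4480, …
ICs: h(0) = 3, h′(0) = 5, h′′(0) = 27.

f: a_k = 1, 3, 9/2, 9/2, 27/8, 81/40, 81/80, 243/560, 729/4480, …
g: a_k = 1, 0, -2, 0, 2/3, 0, -4/45, 0, 2/315, …
f+g: L₀ = lclm(L_f,L_g), ord ≤ 1+2.
Differentiate: ansatz ord ≤ ord L₀ ⇒ L.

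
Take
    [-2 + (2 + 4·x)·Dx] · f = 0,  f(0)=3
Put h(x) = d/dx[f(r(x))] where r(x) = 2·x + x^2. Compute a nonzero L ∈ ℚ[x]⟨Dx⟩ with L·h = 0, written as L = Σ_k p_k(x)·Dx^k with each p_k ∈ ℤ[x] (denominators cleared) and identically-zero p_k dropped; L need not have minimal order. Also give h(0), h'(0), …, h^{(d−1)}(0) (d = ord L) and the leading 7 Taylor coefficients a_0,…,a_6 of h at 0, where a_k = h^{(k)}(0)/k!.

L = -1 + (-1 - 5·x - 6·x^2 - 2·x^3)·Dx  (order 1).
h: a_k = 6, -6, 18, -54, 165, -513, 1617, …
ICs: h(0) = 6.

f: a_k = 3, 3, -3/2, 3/2, -15/8, 21/8, -63/16, …
h₀=f(r): pull back L_f along r ⇒ L₀.
h=h₀': d/dx-closure on L₀ ⇒ L.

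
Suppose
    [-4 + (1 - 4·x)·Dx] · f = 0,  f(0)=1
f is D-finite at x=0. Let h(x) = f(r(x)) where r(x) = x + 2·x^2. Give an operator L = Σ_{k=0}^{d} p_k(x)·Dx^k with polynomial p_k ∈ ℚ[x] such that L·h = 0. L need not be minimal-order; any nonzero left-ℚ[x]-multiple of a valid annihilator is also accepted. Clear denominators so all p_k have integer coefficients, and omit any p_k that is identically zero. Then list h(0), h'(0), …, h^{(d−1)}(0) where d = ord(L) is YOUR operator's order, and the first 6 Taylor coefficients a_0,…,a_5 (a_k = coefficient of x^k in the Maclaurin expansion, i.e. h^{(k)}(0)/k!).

f: a_k = 1, 4, 16, 64, 256, 1024, …
Change of var in L_f (x↦r) gives L₀.
L = (4 + 16·x) + (-1 + 4·x + 8·x^2)·Dx  (order 1).
h: a_k = 1, 4, 24, 128, 704, 3840, …
ICs: h(0) = 1.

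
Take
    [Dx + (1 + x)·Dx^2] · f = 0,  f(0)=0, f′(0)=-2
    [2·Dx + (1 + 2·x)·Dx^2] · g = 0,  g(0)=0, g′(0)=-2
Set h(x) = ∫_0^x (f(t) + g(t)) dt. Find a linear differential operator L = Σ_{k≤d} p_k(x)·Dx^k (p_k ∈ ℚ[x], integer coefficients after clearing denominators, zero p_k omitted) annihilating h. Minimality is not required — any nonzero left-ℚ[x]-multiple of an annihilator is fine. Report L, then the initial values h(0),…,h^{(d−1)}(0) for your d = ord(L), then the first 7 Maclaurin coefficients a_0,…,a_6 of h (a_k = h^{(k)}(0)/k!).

L = 4·Dx^2 + (6 + 8·x)·Dx^3 + (1 + 3·x + 2·x^2)·Dx^4  (order 4).
h: a_k = 0, 0, -2, 1, -5/6, 9/10, -17/15, …
ICs: h(0) = 0, h′(0) = 0, h′′(0) = -4, h′′′(0) = 6.

f: a_k = 0, -2, 1, -2/3, 1/2, -2/5, 1/3, …
g: a_k = 0, -2, 2, -8/3, 4, -32/5, 32/3, …
h₀=f+g: left-lcm gives L₀, ord ≤ 4.
∫: right-multiply L₀ by Dx.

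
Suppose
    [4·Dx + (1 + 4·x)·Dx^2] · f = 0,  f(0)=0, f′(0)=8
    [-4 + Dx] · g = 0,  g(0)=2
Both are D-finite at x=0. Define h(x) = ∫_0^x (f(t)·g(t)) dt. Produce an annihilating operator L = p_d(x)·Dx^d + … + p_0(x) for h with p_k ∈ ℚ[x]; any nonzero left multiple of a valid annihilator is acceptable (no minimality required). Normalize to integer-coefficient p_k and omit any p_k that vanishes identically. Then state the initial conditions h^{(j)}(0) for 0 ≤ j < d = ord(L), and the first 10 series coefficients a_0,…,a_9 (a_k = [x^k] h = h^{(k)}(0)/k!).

f: a_k = 0, 8, -16, 128/3, -128, 2048/5, -4096/3, 32768/7, -16384, 524288/9, …
g: a_k = 2, 8, 16, 64/3, 64/3, 256/15, 512/45, 2048/315, 1024/315, 4096/2835, …
Product ⇒ symmetric product L₀, ord ≤ 2.
h=∫h₀ ⇒ L = L₀·Dx.
L = 64·x·Dx + (-4 - 32·x)·Dx^2 + (1 + 4·x)·Dx^3  (order 3).
h: a_k = 0, 0, 8, 32/3, 64/3, 0, 256/5, -1024/9, 23552/63, -475136/405, …
ICs: h(0) = 0, h′(0) = 0, h′′(0) = 16.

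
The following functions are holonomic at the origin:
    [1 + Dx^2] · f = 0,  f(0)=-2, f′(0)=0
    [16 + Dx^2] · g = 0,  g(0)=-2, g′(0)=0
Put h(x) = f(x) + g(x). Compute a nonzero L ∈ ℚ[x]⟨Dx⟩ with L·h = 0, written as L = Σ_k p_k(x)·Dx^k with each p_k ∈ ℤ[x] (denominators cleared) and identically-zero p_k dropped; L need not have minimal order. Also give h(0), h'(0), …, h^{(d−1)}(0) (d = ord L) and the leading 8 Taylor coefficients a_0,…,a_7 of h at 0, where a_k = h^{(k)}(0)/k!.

f: a_k = -2, 0, 1, 0, -1/12, 0, 1/360, 0, …
g: a_k = -2, 0, 16, 0, -64/3, 0, 512/45, 0, …
Sum ⇒ L₀ = lclm(L_f,L_g) in ℚ(x)⟨Dx⟩.
L = 16 + 17·Dx^2 + Dx^4  (order 4).
h: a_k = -4, 0, 17, 0, -257/12, 0, 4097/360, 0, …
ICs: h(0) = -4, h′(0) = 0, h′′(0) = 34, h′′′(0) = 0.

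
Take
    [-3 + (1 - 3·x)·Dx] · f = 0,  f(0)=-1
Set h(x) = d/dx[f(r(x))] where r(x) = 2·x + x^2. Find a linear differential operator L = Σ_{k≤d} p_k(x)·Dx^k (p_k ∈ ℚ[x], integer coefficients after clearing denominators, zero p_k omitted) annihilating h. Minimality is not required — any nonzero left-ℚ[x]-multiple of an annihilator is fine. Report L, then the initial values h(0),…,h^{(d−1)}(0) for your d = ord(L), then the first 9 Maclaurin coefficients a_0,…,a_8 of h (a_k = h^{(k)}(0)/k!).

L = (13 + 18·x + 9·x^2) + (-1 + 5·x + 9·x^2 + 3·x^3)·Dx  (order 1).
h: a_k = -6, -78, -756, -6516, -52650, -408402, -3079944, -22753224, -165464046, …
ICs: h(0) = -6.

f: a_k = -1, -3, -9, -27, -81, -243, -729, -2187, -6561, …
f∘r: x↦r, Dx↦Dx/r' in L_f ⇒ L₀.
Derive L from L₀ (diff closure).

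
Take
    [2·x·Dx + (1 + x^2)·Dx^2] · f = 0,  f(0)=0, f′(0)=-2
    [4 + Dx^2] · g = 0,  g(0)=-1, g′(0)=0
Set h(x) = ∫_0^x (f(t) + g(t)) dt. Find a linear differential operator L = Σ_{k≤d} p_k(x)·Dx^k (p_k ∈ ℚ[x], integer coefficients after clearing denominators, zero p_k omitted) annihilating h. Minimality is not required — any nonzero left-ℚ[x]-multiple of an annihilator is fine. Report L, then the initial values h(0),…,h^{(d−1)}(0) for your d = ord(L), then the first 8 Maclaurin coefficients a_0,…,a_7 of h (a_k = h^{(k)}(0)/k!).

L = (-32·x + 80·x^3 + 16·x^5)·Dx^2 + (4 + 32·x^2 + 36·x^4 + 8·x^6)·Dx^3 + (-8·x + 20·x^3 + 4·x^5)·Dx^4 + (1 + 8·x^2 + 9·x^4 + 2·x^6)·Dx^5  (order 5).
h: a_k = 0, -1, -1, 2/3, 1/6, -2/15, -1/15, 4/315, …
ICs: h(0) = 0, h′(0) = -1, h′′(0) = -2, h′′′(0) = 4, h′′′′(0) = 4.

f: a_k = 0, -2, 0, 2/3, 0, -2/5, 0, 2/7, …
g: a_k = -1, 0, 2, 0, -2/3, 0, 4/45, 0, …
h₀=f+g: left-lcm gives L₀, ord ≤ 4.
∫: right-multiply L₀ by Dx.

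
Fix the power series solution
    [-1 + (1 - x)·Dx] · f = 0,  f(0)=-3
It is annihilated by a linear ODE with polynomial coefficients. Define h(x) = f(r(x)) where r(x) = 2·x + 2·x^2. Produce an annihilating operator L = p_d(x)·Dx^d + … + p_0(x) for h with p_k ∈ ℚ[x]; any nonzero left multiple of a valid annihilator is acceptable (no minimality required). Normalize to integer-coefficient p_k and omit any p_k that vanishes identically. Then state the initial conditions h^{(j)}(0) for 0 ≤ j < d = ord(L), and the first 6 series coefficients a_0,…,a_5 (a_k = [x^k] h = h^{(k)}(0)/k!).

f: a_k = -3, -3, -3, -3, -3, -3, …
Change of var in L_f (x↦r) gives L₀.
L = (2 + 4·x) + (-1 + 2·x + 2·x^2)·Dx  (order 1).
h: a_k = -3, -6, -18, -48, -132, -360, …
ICs: h(0) = -3.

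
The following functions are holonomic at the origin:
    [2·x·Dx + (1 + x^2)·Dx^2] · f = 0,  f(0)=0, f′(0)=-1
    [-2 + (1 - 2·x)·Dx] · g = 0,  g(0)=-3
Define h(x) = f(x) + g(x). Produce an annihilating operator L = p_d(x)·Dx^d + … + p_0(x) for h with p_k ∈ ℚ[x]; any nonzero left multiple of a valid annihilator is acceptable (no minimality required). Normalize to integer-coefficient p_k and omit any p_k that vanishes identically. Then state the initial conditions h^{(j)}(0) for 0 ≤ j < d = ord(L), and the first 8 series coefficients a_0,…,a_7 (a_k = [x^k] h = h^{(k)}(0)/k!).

f: a_k = 0, -1, 0, 1/3, 0, -1/5, 0, 1/7, …
g: a_k = -3, -6, -12, -24, -48, -96, -192, -384, …
f+g: L₀ = lclm(L_f,L_g), ord ≤ 2+1.
L = (4 - 32·x - 12·x^2)·Dx + (-13 + 4·x - 25·x^2 - 12·x^3)·Dx^2 + (2 - 3·x - 3·x^3 - 2·x^4)·Dx^3  (order 3).
h: a_k = -3, -7, -12, -71/3, -48, -481/5, -192, -2687/7, …
ICs: h(0) = -3, h′(0) = -7, h′′(0) = -24.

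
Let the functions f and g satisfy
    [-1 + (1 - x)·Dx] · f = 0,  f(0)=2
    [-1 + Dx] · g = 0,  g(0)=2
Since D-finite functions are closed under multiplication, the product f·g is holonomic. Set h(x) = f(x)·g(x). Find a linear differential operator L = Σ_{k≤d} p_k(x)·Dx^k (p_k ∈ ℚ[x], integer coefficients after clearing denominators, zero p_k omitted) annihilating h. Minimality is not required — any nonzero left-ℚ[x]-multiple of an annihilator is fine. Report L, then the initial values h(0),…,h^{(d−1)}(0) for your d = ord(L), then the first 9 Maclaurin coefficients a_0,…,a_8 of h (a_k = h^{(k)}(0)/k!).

L = (2 - x) + (-1 + x)·Dx  (order 1).
h: a_k = 4, 8, 10, 32/3, 65/6, 163/15, 1957/180, 685/63, 109601/10080, …
ICs: h(0) = 4.

f: a_k = 2, 2, 2, 2, 2, 2, 2, 2, 2, …
g: a_k = 2, 2, 1, 1/3, 1/12, 1/60, 1/360, 1/2520, 1/20160, …
Product ⇒ symmetric product L₀, ord ≤ 1.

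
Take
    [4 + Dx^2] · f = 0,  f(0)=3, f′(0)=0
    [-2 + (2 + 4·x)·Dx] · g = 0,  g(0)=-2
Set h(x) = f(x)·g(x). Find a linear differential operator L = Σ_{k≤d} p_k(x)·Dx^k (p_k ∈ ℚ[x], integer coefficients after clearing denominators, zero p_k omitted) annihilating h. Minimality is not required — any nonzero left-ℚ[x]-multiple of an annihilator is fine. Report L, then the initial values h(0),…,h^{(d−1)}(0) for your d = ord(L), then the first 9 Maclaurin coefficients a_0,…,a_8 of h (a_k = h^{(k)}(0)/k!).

f: a_k = 3, 0, -6, 0, 2, 0, -4/15, 0, 2/105, …
g: a_k = -2, -2, 1, -1, 5/4, -7/4, 21/8, -33/8, 429/64, …
h₀=f·g: eliminate ⇒ L₀, order ≤ 2·1.
L = (7 + 16·x + 16·x^2) + (-2 - 4·x)·Dx + (1 + 4·x + 4·x^2)·Dx^2  (order 2).
h: a_k = -6, -6, 15, 9, -25/4, -13/4, 349/120, -401/120, 44047/6720, …
ICs: h(0) = -6, h′(0) = -6.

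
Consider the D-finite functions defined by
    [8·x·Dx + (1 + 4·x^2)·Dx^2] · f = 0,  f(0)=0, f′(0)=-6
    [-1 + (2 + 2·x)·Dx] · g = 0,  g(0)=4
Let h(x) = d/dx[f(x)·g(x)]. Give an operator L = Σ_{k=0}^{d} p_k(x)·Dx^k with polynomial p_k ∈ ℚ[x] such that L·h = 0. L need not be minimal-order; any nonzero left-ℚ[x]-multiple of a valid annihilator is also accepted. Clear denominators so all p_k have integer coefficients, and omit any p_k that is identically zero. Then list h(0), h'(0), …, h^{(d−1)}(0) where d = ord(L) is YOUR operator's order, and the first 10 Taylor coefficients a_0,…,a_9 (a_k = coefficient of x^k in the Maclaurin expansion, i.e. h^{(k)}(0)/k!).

f: a_k = 0, -6, 0, 8, 0, -96/5, 0, 384/7, 0, -512/3, …
g: a_k = 4, 2, -1/2, 1/4, -5/32, 7/64, -21/256, 33/512, -429/8192, 715/16384, …
h₀=f·g: eliminate ⇒ L₀, order ≤ 2·1.
h₀' ⇒ L via d/dx closure of L₀.
L = (29 + 160·x - 280·x^2 - 384·x^3 - 48·x^4) + (76 + 300·x - 288·x^2 - 1664·x^3 - 1344·x^4 - 192·x^5)·Dx + (12 - 40·x - 84·x^2 - 256·x^3 - 544·x^4 - 384·x^5 - 64·x^6)·Dx^2  (order 2).
h: a_k = -24, -24, 105, 58, -6389/16, -17787/80, 1022653/640, 944407/1120, -182552775/28672, -283392841/86016, …
ICs: h(0) = -24, h′(0) = -24.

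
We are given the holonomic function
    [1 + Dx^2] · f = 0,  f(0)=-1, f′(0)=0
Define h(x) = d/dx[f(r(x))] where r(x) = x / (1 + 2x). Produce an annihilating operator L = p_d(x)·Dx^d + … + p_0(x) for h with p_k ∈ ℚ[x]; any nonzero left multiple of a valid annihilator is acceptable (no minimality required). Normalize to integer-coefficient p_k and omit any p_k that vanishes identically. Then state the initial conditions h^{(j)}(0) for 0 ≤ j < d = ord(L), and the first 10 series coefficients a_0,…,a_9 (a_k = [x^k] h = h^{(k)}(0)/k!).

f: a_k = -1, 0, 1/2, 0, -1/24, 0, 1/720, 0, -1/40320, 0, …
L₀ from L_f via x↦r, Dx↦r'^{-1}Dx.
h=h₀': d/dx-closure on L₀ ⇒ L.
L = (25 + 96·x + 96·x^2) + (12 + 72·x + 144·x^2 + 96·x^3)·Dx + (1 + 8·x + 24·x^2 + 32·x^3 + 16·x^4)·Dx^2  (order 2).
h: a_k = 0, 1, -6, 143/6, -235/3, 27601/120, -12509/20, 8095583/5040, -1103647/280, 3377674081/362880, …
ICs: h(0) = 0, h′(0) = 1.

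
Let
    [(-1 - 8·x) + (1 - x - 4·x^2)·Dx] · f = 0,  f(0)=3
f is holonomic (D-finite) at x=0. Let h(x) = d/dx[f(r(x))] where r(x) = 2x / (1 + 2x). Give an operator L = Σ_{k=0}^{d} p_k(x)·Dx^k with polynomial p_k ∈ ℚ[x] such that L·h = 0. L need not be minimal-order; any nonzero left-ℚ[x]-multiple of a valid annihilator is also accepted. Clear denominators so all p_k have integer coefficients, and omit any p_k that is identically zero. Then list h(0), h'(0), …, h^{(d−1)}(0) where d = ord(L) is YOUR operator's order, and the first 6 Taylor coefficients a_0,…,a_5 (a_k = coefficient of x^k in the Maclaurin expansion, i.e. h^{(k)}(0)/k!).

f: a_k = 3, 3, 15, 27, 87, 195, …
Substitute x→r, Dx→(1/r')Dx; clear ⇒ L₀.
h₀' ⇒ L via d/dx closure of L₀.
L = (16 + 96·x + 960·x^2 + 1152·x^3) + (-1 - 22·x - 60·x^2 + 248·x^3 + 576·x^4)·Dx  (order 1).
h: a_k = 6, 96, 0, 3072, -7680, 92160, …
ICs: h(0) = 6.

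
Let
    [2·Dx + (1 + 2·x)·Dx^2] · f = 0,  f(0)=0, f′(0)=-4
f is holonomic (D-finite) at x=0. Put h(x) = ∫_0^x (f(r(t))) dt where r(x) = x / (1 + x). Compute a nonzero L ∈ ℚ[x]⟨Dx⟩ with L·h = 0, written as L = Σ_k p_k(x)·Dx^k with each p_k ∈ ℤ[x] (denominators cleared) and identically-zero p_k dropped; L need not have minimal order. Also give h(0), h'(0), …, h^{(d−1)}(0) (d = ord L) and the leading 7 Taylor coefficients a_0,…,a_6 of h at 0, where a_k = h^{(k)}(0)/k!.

f: a_k = 0, -4, 4, -16/3, 8, -64/5, 64/3, …
f∘r: x↦r, Dx↦Dx/r' in L_f ⇒ L₀.
h=∫h₀ ⇒ L = L₀·Dx.
L = (4 + 6·x)·Dx^2 + (1 + 4·x + 3·x^2)·Dx^3  (order 3).
h: a_k = 0, 0, -2, 8/3, -13/3, 8, -242/15, …
ICs: h(0) = 0, h′(0) = 0, h′′(0) = -4.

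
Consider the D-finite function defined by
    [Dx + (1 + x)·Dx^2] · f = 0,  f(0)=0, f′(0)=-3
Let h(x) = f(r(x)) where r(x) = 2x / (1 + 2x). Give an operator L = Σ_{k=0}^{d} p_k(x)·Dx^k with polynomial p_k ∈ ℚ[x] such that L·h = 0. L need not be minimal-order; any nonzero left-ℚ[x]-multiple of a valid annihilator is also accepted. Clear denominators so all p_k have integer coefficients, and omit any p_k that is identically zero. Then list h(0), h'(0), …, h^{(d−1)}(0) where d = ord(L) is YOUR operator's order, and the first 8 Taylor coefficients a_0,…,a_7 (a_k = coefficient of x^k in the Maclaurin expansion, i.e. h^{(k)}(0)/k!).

L = (6 + 16·x)·Dx + (1 + 6·x + 8·x^2)·Dx^2  (order 2).
h: a_k = 0, -6, 18, -56, 180, -2976/5, 2016, -48768/7, …
ICs: h(0) = 0, h′(0) = -6.

f: a_k = 0, -3, 3/2, -1, 3/4, -3/5, 1/2, -3/7, …
h₀=f(r): pull back L_f along r ⇒ L₀.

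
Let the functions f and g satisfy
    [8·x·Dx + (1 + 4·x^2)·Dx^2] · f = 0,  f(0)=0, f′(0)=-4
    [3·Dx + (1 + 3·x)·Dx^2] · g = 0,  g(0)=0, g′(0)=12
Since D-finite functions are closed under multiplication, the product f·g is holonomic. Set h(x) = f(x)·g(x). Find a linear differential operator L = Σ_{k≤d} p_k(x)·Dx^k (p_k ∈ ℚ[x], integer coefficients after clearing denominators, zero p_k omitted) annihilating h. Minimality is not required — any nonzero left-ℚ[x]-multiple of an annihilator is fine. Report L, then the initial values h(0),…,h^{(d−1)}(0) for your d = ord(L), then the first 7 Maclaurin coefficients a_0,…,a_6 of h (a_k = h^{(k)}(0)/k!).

L = (1632 + 8496·x + 23040·x^2 + 110016·x^3 + 207360·x^4 + 269568·x^5 + 82944·x^7)·Dx + (418 + 6672·x + 44112·x^2 + 151488·x^3 + 393984·x^4 + 642816·x^5 + 725760·x^6 + 82944·x^7 + 290304·x^8)·Dx^2 + (204 + 1844·x + 12096·x^2 + 47408·x^3 + 122880·x^4 + 240192·x^5 + 331776·x^6 + 361728·x^7 + 82944·x^8 + 165888·x^9)·Dx^3 + (25 + 246·x + 1217·x^2 + 4128·x^3 + 10624·x^4 + 22080·x^5 + 34272·x^6 + 41472·x^7 + 43776·x^8 + 13824·x^9 + 20736·x^10)·Dx^4  (order 4).
h: a_k = 0, 0, -48, 72, -80, 228, -3696/5, …
ICs: h(0) = 0, h′(0) = 0, h′′(0) = -96, h′′′(0) = 432.

f: a_k = 0, -4, 0, 16/3, 0, -64/5, 0, …
g: a_k = 0, 12, -18, 36, -81, 972/5, -486, …
f·g: L₀ = L_f ⊗_s L_g, ord ≤ 2·2.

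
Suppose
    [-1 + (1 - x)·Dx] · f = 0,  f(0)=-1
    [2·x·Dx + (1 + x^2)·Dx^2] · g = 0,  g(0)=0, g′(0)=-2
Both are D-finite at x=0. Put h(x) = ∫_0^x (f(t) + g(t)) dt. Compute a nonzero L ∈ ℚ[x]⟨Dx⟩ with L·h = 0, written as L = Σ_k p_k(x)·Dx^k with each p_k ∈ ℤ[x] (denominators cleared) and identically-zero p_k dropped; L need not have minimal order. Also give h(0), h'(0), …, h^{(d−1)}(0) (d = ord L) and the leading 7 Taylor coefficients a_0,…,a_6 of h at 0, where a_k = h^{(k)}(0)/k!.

f: a_k = -1, -1, -1, -1, -1, -1, -1, …
g: a_k = 0, -2, 0, 2/3, 0, -2/5, 0, …
h₀=f+g: left-lcm gives L₀, ord ≤ 3.
∫: right-multiply L₀ by Dx.
L = (-2 + 8·x + 6·x^2)·Dx^2 + (4 - 2·x + 4·x^2 + 6·x^3)·Dx^3 + (-1 + x^4)·Dx^4  (order 4).
h: a_k = 0, -1, -3/2, -1/3, -1/12, -1/5, -7/30, …
ICs: h(0) = 0, h′(0) = -1, h′′(0) = -3, h′′′(0) = -2.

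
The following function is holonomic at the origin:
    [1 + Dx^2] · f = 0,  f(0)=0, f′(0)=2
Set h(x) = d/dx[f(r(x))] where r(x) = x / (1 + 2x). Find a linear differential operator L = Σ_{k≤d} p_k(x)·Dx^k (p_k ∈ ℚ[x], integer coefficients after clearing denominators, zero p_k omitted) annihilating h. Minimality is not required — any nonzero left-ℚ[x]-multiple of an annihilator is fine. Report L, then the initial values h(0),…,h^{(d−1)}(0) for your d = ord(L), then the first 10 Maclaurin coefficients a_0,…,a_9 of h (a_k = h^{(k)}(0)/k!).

f: a_k = 0, 2, 0, -1/3, 0, 1/60, 0, -1/2520, 0, 1/181440, …
f∘r: x↦r, Dx↦Dx/r' in L_f ⇒ L₀.
Differentiate: ansatz ord ≤ ord L₀ ⇒ L.
L = (25 + 96·x + 96·x^2) + (12 + 72·x + 144·x^2 + 96·x^3)·Dx + (1 + 8·x + 24·x^2 + 32·x^3 + 16·x^4)·Dx^2  (order 2).
h: a_k = 2, -8, 23, -56, 1441/12, -225, 123479/360, -13198/45, -12104063/20160, 4486271/1008, …
ICs: h(0) = 2, h′(0) = -8.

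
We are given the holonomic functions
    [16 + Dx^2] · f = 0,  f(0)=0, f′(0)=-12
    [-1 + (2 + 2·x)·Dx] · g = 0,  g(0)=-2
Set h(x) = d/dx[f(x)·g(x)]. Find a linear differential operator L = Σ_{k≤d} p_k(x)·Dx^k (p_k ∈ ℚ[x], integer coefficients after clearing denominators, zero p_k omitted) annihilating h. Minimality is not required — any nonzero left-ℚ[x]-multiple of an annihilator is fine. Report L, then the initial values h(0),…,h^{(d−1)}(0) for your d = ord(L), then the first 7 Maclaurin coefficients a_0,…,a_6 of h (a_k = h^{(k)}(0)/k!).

L = (4733 + 17664·x + 25216·x^2 + 16384·x^3 + 4096·x^4) + (-244 - 756·x - 768·x^2 - 256·x^3)·Dx + (268 + 1048·x + 1548·x^2 + 1024·x^3 + 256·x^4)·Dx^2  (order 2).
h: a_k = 24, 24, -201, -122, 4661/16, 10683/80, -64235/384, …
ICs: h(0) = 24, h′(0) = 24.

f: a_k = 0, -12, 0, 32, 0, -128/5, 0, …
g: a_k = -2, -1, 1/4, -1/8, 5/64, -7/128, 21/512, …
f·g: L₀ = L_f ⊗_s L_g, ord ≤ 2·1.
Differentiate: ansatz ord ≤ ord L₀ ⇒ L.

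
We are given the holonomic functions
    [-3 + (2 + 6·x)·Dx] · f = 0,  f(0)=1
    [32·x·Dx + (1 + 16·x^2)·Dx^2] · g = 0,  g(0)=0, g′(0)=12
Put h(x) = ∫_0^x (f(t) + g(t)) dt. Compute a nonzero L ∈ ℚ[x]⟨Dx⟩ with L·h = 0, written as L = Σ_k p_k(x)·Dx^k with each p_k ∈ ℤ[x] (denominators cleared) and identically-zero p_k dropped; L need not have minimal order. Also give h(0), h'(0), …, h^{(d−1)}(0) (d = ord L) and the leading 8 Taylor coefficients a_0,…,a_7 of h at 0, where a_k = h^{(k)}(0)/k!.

L = (-192 - 1440·x + 9216·x^2 + 13824·x^3)·Dx^2 + (-155 - 768·x + 4128·x^2 + 36864·x^3 + 48384·x^4)·Dx^3 + (-6 + 110·x + 576·x^2 + 2624·x^3 + 10752·x^4 + 13824·x^5)·Dx^4  (order 4).
h: a_k = 0, 1, 27/4, -3/8, -997/64, -81/128, 264979/2560, -2187/1024, …
ICs: h(0) = 0, h′(0) = 1, h′′(0) = 27/2, h′′′(0) = -9/4.

f: a_k = 1, 3/2, -9/8, 27/16, -405/128, 1701/256, -15309/1024, 72171/2048, …
g: a_k = 0, 12, 0, -64, 0, 3072/5, 0, -49152/7, …
Weyl lclm of L_f,L_g ⇒ L₀ (ord ≤ 3).
h=∫₀ˣh₀: take L = L₀·Dx.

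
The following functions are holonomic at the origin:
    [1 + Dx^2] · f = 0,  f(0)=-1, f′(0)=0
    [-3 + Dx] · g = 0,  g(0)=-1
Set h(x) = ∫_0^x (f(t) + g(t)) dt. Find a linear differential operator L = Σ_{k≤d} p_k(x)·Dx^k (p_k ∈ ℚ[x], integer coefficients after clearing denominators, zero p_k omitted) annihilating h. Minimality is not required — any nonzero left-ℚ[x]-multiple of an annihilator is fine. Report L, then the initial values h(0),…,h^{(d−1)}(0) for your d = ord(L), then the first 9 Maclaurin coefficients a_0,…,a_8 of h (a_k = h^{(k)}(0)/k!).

f: a_k = -1, 0, 1/2, 0, -1/24, 0, 1/720, 0, -1/40320, …
g: a_k = -1, -3, -9/2, -9/2, -27/8, -81/40, -81/80, -243/560, -729/4480, …
L₀ := lclm(L_f,L_g); ord L₀ ≤ 2+1.
∫: right-multiply L₀ by Dx.
L = -3·Dx + Dx^2 - 3·Dx^3 + Dx^4  (order 4).
h: a_k = 0, -2, -3/2, -4/3, -9/8, -41/60, -27/80, -13/90, -243/4480, …
ICs: h(0) = 0, h′(0) = -2, h′′(0) = -3, h′′′(0) = -8.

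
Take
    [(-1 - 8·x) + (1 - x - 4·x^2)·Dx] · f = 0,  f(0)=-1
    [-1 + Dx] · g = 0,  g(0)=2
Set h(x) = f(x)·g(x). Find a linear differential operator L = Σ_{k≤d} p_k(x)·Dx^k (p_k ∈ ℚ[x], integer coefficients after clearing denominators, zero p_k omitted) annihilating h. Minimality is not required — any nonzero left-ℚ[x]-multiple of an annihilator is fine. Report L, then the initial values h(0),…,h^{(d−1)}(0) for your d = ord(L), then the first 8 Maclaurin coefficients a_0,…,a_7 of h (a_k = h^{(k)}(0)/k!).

f: a_k = -1, -1, -5, -9, -29, -65, -181, -441, …
g: a_k = 2, 2, 1, 1/3, 1/12, 1/60, 1/360, 1/2520, …
L₀ := L_f ⊗_s L_g (sym. prod.), ord ≤ 1.
L = (2 + 7·x - 4·x^2) + (-1 + x + 4·x^2)·Dx  (order 1).
h: a_k = -2, -4, -13, -88/3, -977/12, -5963/30, -188797/360, -831287/630, …
ICs: h(0) = -2.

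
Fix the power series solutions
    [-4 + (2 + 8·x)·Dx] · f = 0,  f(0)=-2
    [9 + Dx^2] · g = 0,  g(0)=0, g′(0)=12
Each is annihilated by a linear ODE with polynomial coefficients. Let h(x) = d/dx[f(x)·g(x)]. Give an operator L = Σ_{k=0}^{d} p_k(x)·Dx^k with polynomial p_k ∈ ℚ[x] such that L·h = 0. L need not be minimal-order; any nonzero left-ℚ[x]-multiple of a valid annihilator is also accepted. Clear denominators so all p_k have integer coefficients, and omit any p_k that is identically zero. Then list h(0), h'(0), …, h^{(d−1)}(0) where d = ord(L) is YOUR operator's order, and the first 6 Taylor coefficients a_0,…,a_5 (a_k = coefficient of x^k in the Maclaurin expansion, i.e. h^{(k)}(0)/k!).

f: a_k = -2, -4, 4, -8, 20, -56, …
g: a_k = 0, 12, 0, -18, 0, 81/10, …
Sym-product of L_f,L_g gives L₀ (≤ ord 2).
h₀' ⇒ L via d/dx closure of L₀.
L = (131 + 1392·x + 4512·x^2 + 6912·x^3 + 6912·x^4) + (4 - 80·x - 576·x^2 - 768·x^3)·Dx + (7 + 80·x + 352·x^2 + 768·x^3 + 768·x^4)·Dx^2  (order 2).
h: a_k = -24, -96, 252, -96, 759, -16812/5, …
ICs: h(0) = -24, h′(0) = -96.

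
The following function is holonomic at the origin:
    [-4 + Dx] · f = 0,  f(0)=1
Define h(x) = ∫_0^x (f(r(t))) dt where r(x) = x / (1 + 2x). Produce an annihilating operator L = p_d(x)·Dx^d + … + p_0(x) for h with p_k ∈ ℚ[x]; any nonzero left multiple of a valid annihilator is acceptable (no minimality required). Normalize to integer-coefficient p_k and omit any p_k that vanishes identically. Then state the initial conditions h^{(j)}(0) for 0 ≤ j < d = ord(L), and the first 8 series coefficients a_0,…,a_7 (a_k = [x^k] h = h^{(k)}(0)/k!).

L = -4·Dx + (1 + 4·x + 4·x^2)·Dx^2  (order 2).
h: a_k = 0, 1, 2, 0, -4/3, 32/15, -32/15, 256/315, …
ICs: h(0) = 0, h′(0) = 1.

f: a_k = 1, 4, 8, 32/3, 32/3, 128/15, 256/45, 1024/315, …
h₀=f(r): pull back L_f along r ⇒ L₀.
Integrate: L := L₀·Dx.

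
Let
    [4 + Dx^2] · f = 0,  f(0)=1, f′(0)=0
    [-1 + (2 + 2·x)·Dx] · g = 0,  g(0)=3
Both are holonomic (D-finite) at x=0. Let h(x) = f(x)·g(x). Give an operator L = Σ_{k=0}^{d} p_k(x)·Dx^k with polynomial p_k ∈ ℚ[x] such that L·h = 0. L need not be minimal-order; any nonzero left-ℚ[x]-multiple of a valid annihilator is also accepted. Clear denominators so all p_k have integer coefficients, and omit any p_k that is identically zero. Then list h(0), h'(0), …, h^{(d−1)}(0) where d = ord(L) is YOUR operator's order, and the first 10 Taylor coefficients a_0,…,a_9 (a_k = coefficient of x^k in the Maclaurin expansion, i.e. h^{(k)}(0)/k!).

L = (19 + 32·x + 16·x^2) + (-4 - 4·x)·Dx + (4 + 8·x + 4·x^2)·Dx^2  (order 2).
h: a_k = 3, 3/2, -51/8, -45/16, 337/128, 181/256, -5281/15360, -3811/30720, 199649/3440640, -37629/2293760, …
ICs: h(0) = 3, h′(0) = 3/2.

f: a_k = 1, 0, -2, 0, 2/3, 0, -4/45, 0, 2/315, 0, …
g: a_k = 3, 3/2, -3/8, 3/16, -15/128, 21/256, -63/1024, 99/2048, -1287/32768, 2145/65536, …
Sym-product of L_f,L_g gives L₀ (≤ ord 2).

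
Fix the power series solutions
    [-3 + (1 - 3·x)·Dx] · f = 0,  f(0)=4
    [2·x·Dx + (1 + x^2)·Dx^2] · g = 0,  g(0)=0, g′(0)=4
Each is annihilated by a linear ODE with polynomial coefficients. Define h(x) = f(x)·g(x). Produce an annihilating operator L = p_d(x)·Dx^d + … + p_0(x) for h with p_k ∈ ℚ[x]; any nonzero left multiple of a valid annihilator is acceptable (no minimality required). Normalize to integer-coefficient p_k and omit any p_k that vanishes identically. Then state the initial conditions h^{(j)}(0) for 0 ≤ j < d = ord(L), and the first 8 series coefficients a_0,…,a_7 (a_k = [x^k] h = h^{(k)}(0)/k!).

f: a_k = 4, 12, 36, 108, 324, 972, 2916, 8748, …
g: a_k = 0, 4, 0, -4/3, 0, 4/5, 0, -4/7, …
L₀ := L_f ⊗_s L_g (sym. prod.), ord ≤ 2.
L = 6·x + (6 - 2·x + 12·x^2)·Dx + (-1 + 3·x - x^2 + 3·x^3)·Dx^2  (order 2).
h: a_k = 0, 16, 48, 416/3, 416, 6256/5, 18768/5, 394048/35, …
ICs: h(0) = 0, h′(0) = 16.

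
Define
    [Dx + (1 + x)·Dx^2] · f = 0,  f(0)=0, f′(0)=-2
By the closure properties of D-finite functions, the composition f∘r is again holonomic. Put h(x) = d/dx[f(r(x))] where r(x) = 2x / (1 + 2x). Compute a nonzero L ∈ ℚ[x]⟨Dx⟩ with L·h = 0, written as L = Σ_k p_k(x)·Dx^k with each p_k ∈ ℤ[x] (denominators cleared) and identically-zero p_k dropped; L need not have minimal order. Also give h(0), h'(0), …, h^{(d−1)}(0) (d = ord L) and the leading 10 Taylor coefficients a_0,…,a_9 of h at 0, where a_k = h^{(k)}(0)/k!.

L = (6 + 16·x) + (1 + 6·x + 8·x^2)·Dx  (order 1).
h: a_k = -4, 24, -112, 480, -1984, 8064, -32512, 130560, -523264, 2095104, …
ICs: h(0) = -4.

f: a_k = 0, -2, 1, -2/3, 1/2, -2/5, 1/3, -2/7, 1/4, -2/9, …
f∘r: x↦r, Dx↦Dx/r' in L_f ⇒ L₀.
Derive L from L₀ (diff closure).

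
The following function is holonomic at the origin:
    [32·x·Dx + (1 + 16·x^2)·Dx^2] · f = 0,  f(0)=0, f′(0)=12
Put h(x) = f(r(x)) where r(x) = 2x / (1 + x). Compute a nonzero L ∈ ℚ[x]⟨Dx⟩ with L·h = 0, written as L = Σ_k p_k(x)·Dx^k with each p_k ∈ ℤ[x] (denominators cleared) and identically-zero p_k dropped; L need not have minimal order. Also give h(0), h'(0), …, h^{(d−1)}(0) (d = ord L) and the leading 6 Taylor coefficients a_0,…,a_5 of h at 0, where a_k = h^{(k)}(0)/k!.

L = (2 + 130·x)·Dx + (1 + 2·x + 65·x^2)·Dx^2  (order 2).
h: a_k = 0, 24, -24, -488, 1512, 83064/5, …
ICs: h(0) = 0, h′(0) = 24.

f: a_k = 0, 12, 0, -64, 0, 3072/5, …
Substitute x→r, Dx→(1/r')Dx; clear ⇒ L₀.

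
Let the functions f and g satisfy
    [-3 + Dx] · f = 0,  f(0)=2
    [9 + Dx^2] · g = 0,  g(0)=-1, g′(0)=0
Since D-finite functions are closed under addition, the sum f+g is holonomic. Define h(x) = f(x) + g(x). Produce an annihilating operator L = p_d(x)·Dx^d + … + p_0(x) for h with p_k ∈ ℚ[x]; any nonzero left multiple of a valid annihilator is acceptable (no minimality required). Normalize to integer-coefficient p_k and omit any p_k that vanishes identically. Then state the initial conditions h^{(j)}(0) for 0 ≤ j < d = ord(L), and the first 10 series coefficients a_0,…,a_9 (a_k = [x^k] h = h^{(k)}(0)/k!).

f: a_k = 2, 6, 9, 9, 27/4, 81/20, 81/40, 243/280, 729/2240, 243/2240, …
g: a_k = -1, 0, 9/2, 0, -27/8, 0, 81/80, 0, -729/4480, 0, …
Weyl lclm of L_f,L_g ⇒ L₀ (ord ≤ 3).
L = -27 + 9·Dx - 3·Dx^2 + Dx^3  (order 3).
h: a_k = 1, 6, 27/2, 9, 27/8, 81/20, 243/80, 243/280, 729/4480, 243/2240, …
ICs: h(0) = 1, h′(0) = 6, h′′(0) = 27.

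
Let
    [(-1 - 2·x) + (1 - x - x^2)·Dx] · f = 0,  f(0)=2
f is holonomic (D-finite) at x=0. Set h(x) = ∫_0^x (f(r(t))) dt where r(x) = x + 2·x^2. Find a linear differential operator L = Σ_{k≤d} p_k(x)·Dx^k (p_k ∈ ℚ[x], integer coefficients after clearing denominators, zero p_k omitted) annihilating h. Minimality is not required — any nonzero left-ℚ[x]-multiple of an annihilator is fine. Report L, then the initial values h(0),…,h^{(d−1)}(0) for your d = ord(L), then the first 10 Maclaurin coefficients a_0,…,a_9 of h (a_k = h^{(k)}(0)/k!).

L = (1 + 6·x + 12·x^2 + 16·x^3)·Dx + (-1 + x + 3·x^2 + 4·x^3 + 4·x^4)·Dx^2  (order 2).
h: a_k = 0, 2, 1, 8/3, 11/2, 62/5, 28, 474/7, 657/4, 3656/9, …
ICs: h(0) = 0, h′(0) = 2.

f: a_k = 2, 2, 4, 6, 10, 16, 26, 42, 68, 110, …
h₀=f(r): pull back L_f along r ⇒ L₀.
h=∫₀ˣh₀: take L = L₀·Dx.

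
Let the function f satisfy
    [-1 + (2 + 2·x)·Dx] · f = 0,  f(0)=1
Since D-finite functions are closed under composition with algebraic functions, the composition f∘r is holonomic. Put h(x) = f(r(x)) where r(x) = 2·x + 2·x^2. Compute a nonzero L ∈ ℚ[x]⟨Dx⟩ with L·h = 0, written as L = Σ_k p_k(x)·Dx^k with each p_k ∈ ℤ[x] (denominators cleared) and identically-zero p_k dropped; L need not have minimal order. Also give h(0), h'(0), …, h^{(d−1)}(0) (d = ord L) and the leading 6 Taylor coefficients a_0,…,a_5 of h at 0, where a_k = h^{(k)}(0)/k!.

L = (-1 - 2·x) + (1 + 2·x + 2·x^2)·Dx  (order 1).
h: a_k = 1, 1, 1/2, -1/2, 3/8, -1/8, …
ICs: h(0) = 1.

f: a_k = 1, 1/2, -1/8, 1/16, -5/128, 7/256, …
f∘r: x↦r, Dx↦Dx/r' in L_f ⇒ L₀.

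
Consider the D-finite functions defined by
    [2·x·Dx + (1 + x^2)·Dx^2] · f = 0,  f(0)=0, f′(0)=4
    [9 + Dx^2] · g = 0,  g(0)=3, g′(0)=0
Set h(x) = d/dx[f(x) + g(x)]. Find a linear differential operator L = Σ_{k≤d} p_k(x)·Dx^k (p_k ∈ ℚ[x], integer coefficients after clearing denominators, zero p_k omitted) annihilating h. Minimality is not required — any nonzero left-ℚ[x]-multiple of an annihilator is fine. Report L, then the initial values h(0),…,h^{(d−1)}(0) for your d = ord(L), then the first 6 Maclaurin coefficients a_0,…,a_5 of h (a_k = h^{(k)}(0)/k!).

f: a_k = 0, 4, 0, -4/3, 0, 4/5, …
g: a_k = 3, 0, -27/2, 0, 81/8, 0, …
Weyl lclm of L_f,L_g ⇒ L₀ (ord ≤ 4).
h=h₀': d/dx-closure on L₀ ⇒ L.
L = (-54·x + 540·x^3 + 162·x^5) + (63 + 279·x^2 + 297·x^4 + 81·x^6)·Dx + (-6·x + 60·x^3 + 18·x^5)·Dx^2 + (7 + 31·x^2 + 33·x^4 + 9·x^6)·Dx^3  (order 3).
h: a_k = 4, -27, -4, 81/2, 4, -729/40, …
ICs: h(0) = 4, h′(0) = -27, h′′(0) = -8.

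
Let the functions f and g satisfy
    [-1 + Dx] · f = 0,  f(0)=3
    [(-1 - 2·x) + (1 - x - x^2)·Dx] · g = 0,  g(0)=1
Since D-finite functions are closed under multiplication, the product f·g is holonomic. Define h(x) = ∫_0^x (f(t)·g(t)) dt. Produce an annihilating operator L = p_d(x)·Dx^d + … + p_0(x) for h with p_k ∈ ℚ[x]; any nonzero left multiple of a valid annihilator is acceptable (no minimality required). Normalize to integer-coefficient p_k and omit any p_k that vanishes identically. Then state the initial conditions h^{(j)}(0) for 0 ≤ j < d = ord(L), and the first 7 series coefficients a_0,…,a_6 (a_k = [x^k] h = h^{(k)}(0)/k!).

L = (2 + x - x^2)·Dx + (-1 + x + x^2)·Dx^2  (order 2).
h: a_k = 0, 3, 3, 7/2, 17/4, 221/40, 893/120, …
ICs: h(0) = 0, h′(0) = 3.

f: a_k = 3, 3, 3/2, 1/2, 1/8, 1/40, 1/240, …
g: a_k = 1, 1, 2, 3, 5, 8, 13, …
h₀=f·g: eliminate ⇒ L₀, order ≤ 1·1.
Integrate: L := L₀·Dx.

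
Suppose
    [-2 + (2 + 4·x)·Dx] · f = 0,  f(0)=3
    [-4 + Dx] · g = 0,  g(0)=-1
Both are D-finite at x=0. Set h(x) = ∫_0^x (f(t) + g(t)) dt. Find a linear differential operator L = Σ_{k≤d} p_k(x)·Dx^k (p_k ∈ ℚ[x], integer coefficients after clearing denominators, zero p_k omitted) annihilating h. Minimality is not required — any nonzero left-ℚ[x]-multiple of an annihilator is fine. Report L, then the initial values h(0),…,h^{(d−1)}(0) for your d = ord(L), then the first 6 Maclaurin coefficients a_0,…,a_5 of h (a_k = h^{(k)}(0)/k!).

f: a_k = 3, 3, -3/2, 3/2, -15/8, 21/8, …
g: a_k = -1, -4, -8, -32/3, -32/3, -128/15, …
f+g: L₀ = lclm(L_f,L_g), ord ≤ 1+1.
h=∫h₀ ⇒ L = L₀·Dx.
L = (20 + 32·x)·Dx + (-17 - 64·x - 64·x^2)·Dx^2 + (3 + 14·x + 16·x^2)·Dx^3  (order 3).
h: a_k = 0, 2, -1/2, -19/6, -55/24, -301/120, …
ICs: h(0) = 0, h′(0) = 2, h′′(0) = -1.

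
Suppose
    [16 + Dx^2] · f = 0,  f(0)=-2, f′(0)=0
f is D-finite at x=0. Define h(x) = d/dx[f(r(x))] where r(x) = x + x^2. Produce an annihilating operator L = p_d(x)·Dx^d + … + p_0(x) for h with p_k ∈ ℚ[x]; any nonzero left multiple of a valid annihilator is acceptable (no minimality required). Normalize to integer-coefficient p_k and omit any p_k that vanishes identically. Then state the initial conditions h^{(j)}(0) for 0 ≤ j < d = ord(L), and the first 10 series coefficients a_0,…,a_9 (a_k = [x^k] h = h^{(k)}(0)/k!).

L = (28 + 128·x + 384·x^2 + 512·x^3 + 256·x^4) + (-6 - 12·x)·Dx + (1 + 4·x + 4·x^2)·Dx^2  (order 2).
h: a_k = 0, 32, 96, -64/3, -1280/3, -10496/15, -1792/15, 368128/315, 63488/35, 2274304/2835, …
ICs: h(0) = 0, h′(0) = 32.

f: a_k = -2, 0, 16, 0, -64/3, 0, 512/45, 0, -1024/315, 0, …
h₀=f(r): pull back L_f along r ⇒ L₀.
h₀' ⇒ L via d/dx closure of L₀.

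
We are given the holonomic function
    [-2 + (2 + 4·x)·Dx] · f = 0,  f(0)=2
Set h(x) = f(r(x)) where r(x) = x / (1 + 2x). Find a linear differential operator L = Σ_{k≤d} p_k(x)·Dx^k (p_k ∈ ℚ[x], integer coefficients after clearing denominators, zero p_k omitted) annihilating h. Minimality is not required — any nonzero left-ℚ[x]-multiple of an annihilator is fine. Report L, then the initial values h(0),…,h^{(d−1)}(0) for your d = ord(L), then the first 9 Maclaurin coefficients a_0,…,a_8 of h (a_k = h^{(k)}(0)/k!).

f: a_k = 2, 2, -1, 1, -5/4, 7/4, -21/8, 33/8, -429/64, …
Substitute x→r, Dx→(1/r')Dx; clear ⇒ L₀.
L = -1 + (1 + 6·x + 8·x^2)·Dx  (order 1).
h: a_k = 2, 2, -5, 13, -141/4, 399/4, -2353/8, 7205/8, -182461/64, …
ICs: h(0) = 2.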